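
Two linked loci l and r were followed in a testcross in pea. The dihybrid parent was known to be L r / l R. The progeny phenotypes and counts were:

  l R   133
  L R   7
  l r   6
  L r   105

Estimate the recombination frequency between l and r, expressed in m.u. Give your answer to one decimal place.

The recombinant classes are L R and l r: 7 + 6 = 13.
Recombination frequency = 13/251 = 0.0518 ≈ 5.2%, i.e. 5.2 m.u.

5.2 m.u.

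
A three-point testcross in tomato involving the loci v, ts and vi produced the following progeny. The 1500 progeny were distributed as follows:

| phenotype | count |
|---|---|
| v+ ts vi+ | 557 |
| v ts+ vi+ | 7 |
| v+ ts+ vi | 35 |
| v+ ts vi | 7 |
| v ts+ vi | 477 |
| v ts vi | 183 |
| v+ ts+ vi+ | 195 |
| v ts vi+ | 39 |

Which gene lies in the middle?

vi

The two most frequent reciprocal classes, v ts+ vi and v+ ts vi+, are the parental types, so the F1 was v ts+ vi / v+ ts vi+.
The two rarest classes, v ts+ vi+ and v+ ts vi, are the double crossovers. Comparing them with the parentals, only the vi allele has switched, so vi is the middle locus and the order is v – vi – ts.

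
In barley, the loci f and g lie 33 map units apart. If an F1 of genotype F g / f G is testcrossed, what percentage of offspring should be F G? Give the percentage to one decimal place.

16.5%

A map distance of 33 map units corresponds to a recombination frequency of 0.330.
The F1 is F g / f G, so F G is a recombinant gamete class with expected frequency r/2 = 0.330/2 = 0.1650.
That is 0.1650 = 16.5% of the progeny.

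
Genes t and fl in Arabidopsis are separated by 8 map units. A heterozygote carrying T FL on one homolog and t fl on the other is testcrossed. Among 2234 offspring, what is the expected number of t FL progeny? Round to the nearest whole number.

A map distance of 8 map units corresponds to a recombination frequency of 0.080.
The F1 is T FL / t fl, so t FL is a recombinant gamete class with expected frequency r/2 = 0.080/2 = 0.0400.
Expected number = 0.0400 × 2234 = 89.36 ≈ 89.

89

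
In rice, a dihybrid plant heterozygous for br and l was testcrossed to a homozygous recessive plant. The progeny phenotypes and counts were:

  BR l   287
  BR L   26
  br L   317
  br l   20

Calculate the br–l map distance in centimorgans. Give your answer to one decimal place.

The two most frequent classes, BR l (287) and br L (317), are the parental types, so the F1 was BR l / br L.
The recombinant classes are BR L and br l: 26 + 20 = 46.
Recombination frequency = 46/650 = 0.0708 ≈ 7.1%, i.e. 7.1 centimorgans.

7.1 centimorgans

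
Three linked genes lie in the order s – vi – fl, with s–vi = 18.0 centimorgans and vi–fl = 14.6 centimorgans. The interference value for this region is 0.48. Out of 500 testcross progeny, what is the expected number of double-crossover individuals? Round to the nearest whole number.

Map distances give recombination frequencies of 0.180 and 0.146 for the two intervals.
With interference 0.48 (so coincidence = 0.52), expected double-crossover frequency = 0.180 × 0.146 × 0.52 = 0.01367.
Expected number = 0.01367 × 500 = 6.83 ≈ 7.

7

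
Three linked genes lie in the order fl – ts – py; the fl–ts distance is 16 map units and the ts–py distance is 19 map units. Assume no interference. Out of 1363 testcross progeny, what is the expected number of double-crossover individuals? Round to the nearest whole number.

41

Map distances give recombination frequencies of 0.160 and 0.190 for the two intervals.
With no interference, expected double-crossover frequency = 0.160 × 0.190 = 0.03040.
Expected number = 0.03040 × 1363 = 41.44 ≈ 41.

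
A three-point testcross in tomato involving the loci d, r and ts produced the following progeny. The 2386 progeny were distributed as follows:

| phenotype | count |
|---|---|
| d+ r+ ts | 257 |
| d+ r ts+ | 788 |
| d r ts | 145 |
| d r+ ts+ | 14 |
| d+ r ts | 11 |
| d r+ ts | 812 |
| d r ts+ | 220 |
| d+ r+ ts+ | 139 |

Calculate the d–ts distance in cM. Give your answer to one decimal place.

21.0 cM

The two most frequent reciprocal classes, d+ r ts+ and d r+ ts, are the parental types, so the F1 was d+ r ts+ / d r+ ts.
The two rarest classes, d+ r ts and d r+ ts+, are the double crossovers. Comparing them with the parentals, only the ts allele has switched, so ts is the middle locus and the order is d – ts – r.
Crossovers in the d–ts interval produce the single-crossover classes d r ts+ and d+ r+ ts (220 + 257 = 477) plus the double crossovers (25).
RF(d–ts) = (477 + 25) / 2386 = 502/2386 = 0.2104 → 21.0 cM.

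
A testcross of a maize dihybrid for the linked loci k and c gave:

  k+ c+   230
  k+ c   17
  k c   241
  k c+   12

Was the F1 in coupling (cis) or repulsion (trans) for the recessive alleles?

cis

The two most frequent classes are k+ c+ (230) and k c (241); these are the parental (non-recombinant) types.
So the F1 carried k+ c+ on one chromosome and k c on the other — the recessive alleles are on the same chromosome (cis / coupling).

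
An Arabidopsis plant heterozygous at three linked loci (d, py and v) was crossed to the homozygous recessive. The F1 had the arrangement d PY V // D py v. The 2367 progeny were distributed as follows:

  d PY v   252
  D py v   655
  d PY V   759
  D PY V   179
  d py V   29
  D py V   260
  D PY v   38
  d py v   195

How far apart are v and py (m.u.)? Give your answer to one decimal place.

24.5 m.u.

The two rarest classes, d py V and D PY v, are the double crossovers. Comparing them with the parentals, only the py allele has switched, so py is the middle locus and the order is d – py – v.
Crossovers in the py–v interval produce the single-crossover classes d PY v and D py V (252 + 260 = 512) plus the double crossovers (67).
RF(py–v) = (512 + 67) / 2367 = 579/2367 = 0.2446 → 24.5 m.u.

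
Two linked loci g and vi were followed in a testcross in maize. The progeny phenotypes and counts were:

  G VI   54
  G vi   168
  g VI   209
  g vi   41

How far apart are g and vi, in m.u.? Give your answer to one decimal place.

The two most frequent classes, G vi (168) and g VI (209), are the parental types, so the F1 was G vi / g VI.
The recombinant classes are G VI and g vi: 54 + 41 = 95.
Recombination frequency = 95/472 = 0.2013 ≈ 20.1%, i.e. 20.1 m.u.

20.1 m.u.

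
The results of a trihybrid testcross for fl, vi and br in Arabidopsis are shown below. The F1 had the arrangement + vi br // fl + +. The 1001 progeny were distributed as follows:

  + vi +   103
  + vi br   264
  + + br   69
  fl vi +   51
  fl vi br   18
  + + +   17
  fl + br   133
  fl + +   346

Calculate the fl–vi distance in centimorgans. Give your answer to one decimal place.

The two rarest classes, fl vi br and + + +, are the double crossovers. Comparing them with the parentals, only the fl allele has switched, so fl is the middle locus and the order is vi – fl – br.
Crossovers in the vi–fl interval produce the single-crossover classes + + br and fl vi + (69 + 51 = 120) plus the double crossovers (35).
RF(vi–fl) = (120 + 35) / 1001 = 155/1001 = 0.1548 → 15.5 centimorgans.

15.5 centimorgans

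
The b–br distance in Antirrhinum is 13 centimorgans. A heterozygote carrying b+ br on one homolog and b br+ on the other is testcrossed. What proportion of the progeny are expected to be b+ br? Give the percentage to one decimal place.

43.5%

A map distance of 13 centimorgans corresponds to a recombination frequency of 0.130.
The F1 is b+ br / b br+, so b+ br is a parental gamete class with expected frequency (1 − r)/2 = 0.870/2 = 0.4350.
That is 0.4350 = 43.5% of the progeny.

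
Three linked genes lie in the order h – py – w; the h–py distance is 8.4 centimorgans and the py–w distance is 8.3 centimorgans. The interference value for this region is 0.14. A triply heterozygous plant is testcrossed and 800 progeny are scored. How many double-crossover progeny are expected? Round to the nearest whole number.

Map distances give recombination frequencies of 0.084 and 0.083 for the two intervals.
With interference 0.14 (so coincidence = 0.86), expected double-crossover frequency = 0.084 × 0.083 × 0.86 = 0.00600.
Expected number = 0.00600 × 800 = 4.80 ≈ 5.

5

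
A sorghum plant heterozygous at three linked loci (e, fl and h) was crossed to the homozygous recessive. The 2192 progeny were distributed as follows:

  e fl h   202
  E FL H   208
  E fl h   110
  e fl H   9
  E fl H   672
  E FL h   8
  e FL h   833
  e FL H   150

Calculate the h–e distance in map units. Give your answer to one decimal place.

The two most frequent reciprocal classes, E fl H and e FL h, are the parental types, so the F1 was E fl H / e FL h.
The two rarest classes, e fl H and E FL h, are the double crossovers. Comparing them with the parentals, only the e allele has switched, so e is the middle locus and the order is h – e – fl.
Crossovers in the h–e interval produce the single-crossover classes E fl h and e FL H (110 + 150 = 260) plus the double crossovers (17).
RF(h–e) = (260 + 17) / 2192 = 277/2192 = 0.1264 → 12.6 map units.

12.6 map units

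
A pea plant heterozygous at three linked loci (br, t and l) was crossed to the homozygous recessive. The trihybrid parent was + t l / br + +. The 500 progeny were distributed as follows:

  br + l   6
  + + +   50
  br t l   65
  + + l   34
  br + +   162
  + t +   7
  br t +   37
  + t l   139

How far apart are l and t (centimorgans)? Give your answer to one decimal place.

The two rarest classes, + t + and br + l, are the double crossovers. Comparing them with the parentals, only the l allele has switched, so l is the middle locus and the order is br – l – t.
Crossovers in the l–t interval produce the single-crossover classes + + l and br t + (34 + 37 = 71) plus the double crossovers (13).
RF(l–t) = (71 + 13) / 500 = 84/500 = 0.1680 → 16.8 centimorgans.

16.8 centimorgans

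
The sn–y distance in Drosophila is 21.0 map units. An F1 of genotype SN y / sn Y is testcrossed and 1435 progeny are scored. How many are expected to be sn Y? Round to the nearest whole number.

567

A map distance of 21.0 map units corresponds to a recombination frequency of 0.210.
The F1 is SN y / sn Y, so sn Y is a parental gamete class with expected frequency (1 − r)/2 = 0.790/2 = 0.3950.
Expected number = 0.3950 × 1435 = 566.83 ≈ 567.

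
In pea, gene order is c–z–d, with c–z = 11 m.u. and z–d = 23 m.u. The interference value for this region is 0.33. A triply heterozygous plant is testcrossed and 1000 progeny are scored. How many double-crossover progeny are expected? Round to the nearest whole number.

17

Map distances give recombination frequencies of 0.110 and 0.230 for the two intervals.
With interference 0.33 (so coincidence = 0.67), expected double-crossover frequency = 0.110 × 0.230 × 0.67 = 0.01695.
Expected number = 0.01695 × 1000 = 16.95 ≈ 17.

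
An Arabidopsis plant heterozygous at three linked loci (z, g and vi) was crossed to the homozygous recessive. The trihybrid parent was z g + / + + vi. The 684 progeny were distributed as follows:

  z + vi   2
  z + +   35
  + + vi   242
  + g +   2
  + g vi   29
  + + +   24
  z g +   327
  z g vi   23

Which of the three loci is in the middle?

The two rarest classes, + g + and z + vi, are the double crossovers. Comparing them with the parentals, only the z allele has switched, so z is the middle locus and the order is vi – z – g.

z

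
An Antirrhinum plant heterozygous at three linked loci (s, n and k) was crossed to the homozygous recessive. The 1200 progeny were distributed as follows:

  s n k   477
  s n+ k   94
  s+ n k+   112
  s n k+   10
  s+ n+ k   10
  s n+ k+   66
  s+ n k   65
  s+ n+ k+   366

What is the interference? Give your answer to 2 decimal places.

The two most frequent reciprocal classes, s n k and s+ n+ k+, are the parental types, so the F1 was s n k / s+ n+ k+.
The two rarest classes, s n k+ and s+ n+ k, are the double crossovers. Comparing them with the parentals, only the k allele has switched, so k is the middle locus and the order is n – k – s.
n–k: (206 + 20)/1200 = 0.1883; k–s: (131 + 20)/1200 = 0.1258.
Expected DCO frequency = 0.1883 × 0.1258 ≈ 0.02369; observed = 20/1200 ≈ 0.01667.
Coefficient of coincidence = 0.01667/0.02369 ≈ 0.70; interference = 1 − 0.70 = 0.30.

0.30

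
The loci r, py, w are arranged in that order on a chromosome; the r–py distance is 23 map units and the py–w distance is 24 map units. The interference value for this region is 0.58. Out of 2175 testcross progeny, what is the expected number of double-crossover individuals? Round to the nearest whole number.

Map distances give recombination frequencies of 0.230 and 0.240 for the two intervals.
With interference 0.58 (so coincidence = 0.42), expected double-crossover frequency = 0.230 × 0.240 × 0.42 = 0.02318.
Expected number = 0.02318 × 2175 = 50.43 ≈ 50.

50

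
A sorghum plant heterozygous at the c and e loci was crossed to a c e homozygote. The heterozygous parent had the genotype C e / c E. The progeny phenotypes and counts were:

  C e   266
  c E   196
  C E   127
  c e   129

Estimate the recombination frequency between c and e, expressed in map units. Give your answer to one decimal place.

35.7 map units

The recombinant classes are C E and c e: 127 + 129 = 256.
Recombination frequency = 256/718 = 0.3565 ≈ 35.7%, i.e. 35.7 map units.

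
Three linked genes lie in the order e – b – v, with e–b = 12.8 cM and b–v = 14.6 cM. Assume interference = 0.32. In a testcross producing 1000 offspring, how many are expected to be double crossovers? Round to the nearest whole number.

Map distances give recombination frequencies of 0.128 and 0.146 for the two intervals.
With interference 0.32 (so coincidence = 0.68), expected double-crossover frequency = 0.128 × 0.146 × 0.68 = 0.01271.
Expected number = 0.01271 × 1000 = 12.71 ≈ 13.

13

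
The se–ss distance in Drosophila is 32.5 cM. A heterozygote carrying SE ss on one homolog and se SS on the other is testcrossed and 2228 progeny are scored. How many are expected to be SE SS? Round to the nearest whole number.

362

A map distance of 32.5 cM corresponds to a recombination frequency of 0.325.
The F1 is SE ss / se SS, so SE SS is a recombinant gamete class with expected frequency r/2 = 0.325/2 = 0.1625.
Expected number = 0.1625 × 2228 = 362.05 ≈ 362.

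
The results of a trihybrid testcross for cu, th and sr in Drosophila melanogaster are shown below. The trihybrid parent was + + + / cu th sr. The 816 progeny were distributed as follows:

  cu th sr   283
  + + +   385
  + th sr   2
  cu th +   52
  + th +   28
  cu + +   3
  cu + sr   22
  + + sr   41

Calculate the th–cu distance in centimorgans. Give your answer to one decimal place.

6.7 centimorgans

The two rarest classes, cu + + and + th sr, are the double crossovers. Comparing them with the parentals, only the cu allele has switched, so cu is the middle locus and the order is sr – cu – th.
Crossovers in the cu–th interval produce the single-crossover classes + th + and cu + sr (28 + 22 = 50) plus the double crossovers (5).
RF(cu–th) = (50 + 5) / 816 = 55/816 = 0.0674 → 6.7 centimorgans.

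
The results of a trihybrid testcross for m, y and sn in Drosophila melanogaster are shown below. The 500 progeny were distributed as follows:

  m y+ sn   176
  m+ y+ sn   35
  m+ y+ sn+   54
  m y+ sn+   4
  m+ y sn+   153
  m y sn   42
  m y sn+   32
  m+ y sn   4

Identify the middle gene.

The two most frequent reciprocal classes, m+ y sn+ and m y+ sn, are the parental types, so the F1 was m+ y sn+ / m y+ sn.
The two rarest classes, m+ y sn and m y+ sn+, are the double crossovers. Comparing them with the parentals, only the sn allele has switched, so sn is the middle locus and the order is y – sn – m.

sn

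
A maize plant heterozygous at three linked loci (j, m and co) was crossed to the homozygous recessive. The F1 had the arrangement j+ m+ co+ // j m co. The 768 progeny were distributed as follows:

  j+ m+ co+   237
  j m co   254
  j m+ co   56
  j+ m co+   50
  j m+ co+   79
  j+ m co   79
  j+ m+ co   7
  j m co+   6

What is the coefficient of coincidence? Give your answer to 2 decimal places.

0.49

The two rarest classes, j+ m+ co and j m co+, are the double crossovers. Comparing them with the parentals, only the co allele has switched, so co is the middle locus and the order is m – co – j.
m–co: (106 + 13)/768 = 0.1549; co–j: (158 + 13)/768 = 0.2227.
Expected DCO frequency = 0.1549 × 0.2227 ≈ 0.03450; observed = 13/768 ≈ 0.01693.
Coefficient of coincidence = 0.01693/0.03450 ≈ 0.49.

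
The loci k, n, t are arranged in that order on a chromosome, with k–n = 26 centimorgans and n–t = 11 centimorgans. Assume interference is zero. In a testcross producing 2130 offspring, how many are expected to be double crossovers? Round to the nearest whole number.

61

Map distances give recombination frequencies of 0.260 and 0.110 for the two intervals.
With no interference, expected double-crossover frequency = 0.260 × 0.110 = 0.02860.
Expected number = 0.02860 × 2130 = 60.92 ≈ 61.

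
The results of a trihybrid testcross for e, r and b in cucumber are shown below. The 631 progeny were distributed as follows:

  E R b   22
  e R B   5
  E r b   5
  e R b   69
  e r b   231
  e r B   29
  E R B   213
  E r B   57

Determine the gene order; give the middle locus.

e

The two most frequent reciprocal classes, E R B and e r b, are the parental types, so the F1 was E R B / e r b.
The two rarest classes, e R B and E r b, are the double crossovers. Comparing them with the parentals, only the e allele has switched, so e is the middle locus and the order is b – e – r.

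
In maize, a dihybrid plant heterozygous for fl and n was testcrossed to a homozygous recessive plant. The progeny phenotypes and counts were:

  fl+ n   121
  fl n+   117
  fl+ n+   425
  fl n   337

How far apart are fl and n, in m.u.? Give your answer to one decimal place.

The two most frequent classes, fl+ n+ (425) and fl n (337), are the parental types, so the F1 was fl+ n+ / fl n.
The recombinant classes are fl+ n and fl n+: 121 + 117 = 238.
Recombination frequency = 238/1000 = 0.2380 ≈ 23.8%, i.e. 23.8 m.u.

23.8 m.u.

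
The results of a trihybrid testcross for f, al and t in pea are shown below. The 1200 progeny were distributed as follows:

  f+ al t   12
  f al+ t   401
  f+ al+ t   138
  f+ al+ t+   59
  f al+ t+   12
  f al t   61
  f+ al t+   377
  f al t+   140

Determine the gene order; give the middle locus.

t

The two most frequent reciprocal classes, f+ al t+ and f al+ t, are the parental types, so the F1 was f+ al t+ / f al+ t.
The two rarest classes, f+ al t and f al+ t+, are the double crossovers. Comparing them with the parentals, only the t allele has switched, so t is the middle locus and the order is f – t – al.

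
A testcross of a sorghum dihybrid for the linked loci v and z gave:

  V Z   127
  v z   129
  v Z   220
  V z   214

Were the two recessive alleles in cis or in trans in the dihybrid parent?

trans

The two most frequent classes are V z (214) and v Z (220); these are the parental (non-recombinant) types.
So the F1 carried V z on one chromosome and v Z on the other — the recessive alleles are on opposite chromosomes (trans / repulsion).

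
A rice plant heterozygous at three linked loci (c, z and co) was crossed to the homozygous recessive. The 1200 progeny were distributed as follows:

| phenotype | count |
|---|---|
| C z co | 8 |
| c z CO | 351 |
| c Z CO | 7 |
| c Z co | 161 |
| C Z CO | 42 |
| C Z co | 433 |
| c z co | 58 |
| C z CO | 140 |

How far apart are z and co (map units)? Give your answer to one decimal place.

The two most frequent reciprocal classes, c z CO and C Z co, are the parental types, so the F1 was c z CO / C Z co.
The two rarest classes, c Z CO and C z co, are the double crossovers. Comparing them with the parentals, only the z allele has switched, so z is the middle locus and the order is c – z – co.
Crossovers in the z–co interval produce the single-crossover classes c z co and C Z CO (58 + 42 = 100) plus the double crossovers (15).
RF(z–co) = (100 + 15) / 1200 = 115/1200 = 0.0958 → 9.6 map units.

9.6 map units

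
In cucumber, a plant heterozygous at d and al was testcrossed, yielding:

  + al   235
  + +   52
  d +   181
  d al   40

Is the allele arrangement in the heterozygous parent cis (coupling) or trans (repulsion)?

The two most frequent classes are + al (235) and d + (181); these are the parental (non-recombinant) types.
So the F1 carried + al on one chromosome and d + on the other — the recessive alleles are on opposite chromosomes (trans / repulsion).

trans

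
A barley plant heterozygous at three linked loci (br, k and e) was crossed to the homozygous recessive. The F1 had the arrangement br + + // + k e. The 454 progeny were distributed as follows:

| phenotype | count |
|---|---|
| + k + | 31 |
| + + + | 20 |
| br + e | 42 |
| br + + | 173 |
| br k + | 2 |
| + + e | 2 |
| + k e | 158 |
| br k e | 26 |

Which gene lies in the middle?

k

The two rarest classes, br k + and + + e, are the double crossovers. Comparing them with the parentals, only the k allele has switched, so k is the middle locus and the order is e – k – br.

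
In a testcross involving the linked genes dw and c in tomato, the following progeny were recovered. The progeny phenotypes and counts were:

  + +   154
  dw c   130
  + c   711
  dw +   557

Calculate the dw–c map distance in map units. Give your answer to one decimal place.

The two most frequent classes, + c (711) and dw + (557), are the parental types, so the F1 was + c / dw +.
The recombinant classes are + + and dw c: 154 + 130 = 284.
Recombination frequency = 284/1552 = 0.1830 ≈ 18.3%, i.e. 18.3 map units.

18.3 map units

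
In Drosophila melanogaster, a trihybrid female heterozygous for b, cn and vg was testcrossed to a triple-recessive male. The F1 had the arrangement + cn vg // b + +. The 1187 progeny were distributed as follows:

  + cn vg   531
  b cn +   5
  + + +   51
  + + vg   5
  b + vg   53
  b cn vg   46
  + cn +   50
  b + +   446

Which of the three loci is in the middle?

The two rarest classes, + + vg and b cn +, are the double crossovers. Comparing them with the parentals, only the cn allele has switched, so cn is the middle locus and the order is vg – cn – b.

cn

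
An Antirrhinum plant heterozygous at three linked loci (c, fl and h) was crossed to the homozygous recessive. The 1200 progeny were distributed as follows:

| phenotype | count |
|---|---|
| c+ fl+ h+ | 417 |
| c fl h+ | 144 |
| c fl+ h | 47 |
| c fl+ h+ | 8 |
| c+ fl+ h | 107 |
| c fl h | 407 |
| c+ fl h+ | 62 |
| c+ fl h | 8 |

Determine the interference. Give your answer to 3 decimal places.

0.425

The two most frequent reciprocal classes, c+ fl+ h+ and c fl h, are the parental types, so the F1 was c+ fl+ h+ / c fl h.
The two rarest classes, c fl+ h+ and c+ fl h, are the double crossovers. Comparing them with the parentals, only the c allele has switched, so c is the middle locus and the order is fl – c – h.
fl–c: (109 + 16)/1200 = 0.1042; c–h: (251 + 16)/1200 = 0.2225.
Expected DCO frequency = 0.1042 × 0.2225 ≈ 0.02318; observed = 16/1200 ≈ 0.01333.
Coefficient of coincidence = 0.01333/0.02318 ≈ 0.575; interference = 1 − 0.575 = 0.425.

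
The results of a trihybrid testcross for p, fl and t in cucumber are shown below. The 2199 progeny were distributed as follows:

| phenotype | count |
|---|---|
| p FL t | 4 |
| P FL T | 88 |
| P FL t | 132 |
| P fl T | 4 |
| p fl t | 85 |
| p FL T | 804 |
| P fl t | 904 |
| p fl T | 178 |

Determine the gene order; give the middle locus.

t

The two most frequent reciprocal classes, p FL T and P fl t, are the parental types, so the F1 was p FL T / P fl t.
The two rarest classes, p FL t and P fl T, are the double crossovers. Comparing them with the parentals, only the t allele has switched, so t is the middle locus and the order is fl – t – p.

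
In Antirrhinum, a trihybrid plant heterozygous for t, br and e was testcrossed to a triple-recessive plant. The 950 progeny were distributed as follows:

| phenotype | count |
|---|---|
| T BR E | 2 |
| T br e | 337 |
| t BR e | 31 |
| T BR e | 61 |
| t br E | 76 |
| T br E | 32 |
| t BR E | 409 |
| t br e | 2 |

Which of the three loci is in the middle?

t

The two most frequent reciprocal classes, T br e and t BR E, are the parental types, so the F1 was T br e / t BR E.
The two rarest classes, t br e and T BR E, are the double crossovers. Comparing them with the parentals, only the t allele has switched, so t is the middle locus and the order is e – t – br.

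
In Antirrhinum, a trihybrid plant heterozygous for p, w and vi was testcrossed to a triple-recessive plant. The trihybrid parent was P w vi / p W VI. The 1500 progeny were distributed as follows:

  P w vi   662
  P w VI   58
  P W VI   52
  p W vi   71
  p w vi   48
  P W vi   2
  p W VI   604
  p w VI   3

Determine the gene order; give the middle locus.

The two rarest classes, P W vi and p w VI, are the double crossovers. Comparing them with the parentals, only the w allele has switched, so w is the middle locus and the order is p – w – vi.

w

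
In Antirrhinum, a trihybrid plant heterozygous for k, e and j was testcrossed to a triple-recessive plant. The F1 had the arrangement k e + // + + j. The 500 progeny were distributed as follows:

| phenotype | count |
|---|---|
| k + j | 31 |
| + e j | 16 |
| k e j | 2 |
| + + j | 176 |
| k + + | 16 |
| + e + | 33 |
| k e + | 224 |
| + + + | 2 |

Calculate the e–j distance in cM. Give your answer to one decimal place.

7.2 cM

The two rarest classes, k e j and + + +, are the double crossovers. Comparing them with the parentals, only the j allele has switched, so j is the middle locus and the order is k – j – e.
Crossovers in the j–e interval produce the single-crossover classes k + + and + e j (16 + 16 = 32) plus the double crossovers (4).
RF(j–e) = (32 + 4) / 500 = 36/500 = 0.0720 → 7.2 cM.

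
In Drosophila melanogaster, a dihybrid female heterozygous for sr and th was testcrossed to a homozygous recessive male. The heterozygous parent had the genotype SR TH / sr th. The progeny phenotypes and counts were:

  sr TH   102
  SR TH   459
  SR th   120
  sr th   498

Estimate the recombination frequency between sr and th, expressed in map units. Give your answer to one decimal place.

The recombinant classes are SR th and sr TH: 120 + 102 = 222.
Recombination frequency = 222/1179 = 0.1883 ≈ 18.8%, i.e. 18.8 map units.

18.8 map units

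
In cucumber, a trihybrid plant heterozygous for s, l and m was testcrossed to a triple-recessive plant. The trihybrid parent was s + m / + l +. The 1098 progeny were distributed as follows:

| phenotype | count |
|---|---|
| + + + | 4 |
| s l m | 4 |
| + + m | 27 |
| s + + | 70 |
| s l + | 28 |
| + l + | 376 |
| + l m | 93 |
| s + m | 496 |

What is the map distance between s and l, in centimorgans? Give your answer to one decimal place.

5.7 centimorgans

The two rarest classes, s l m and + + +, are the double crossovers. Comparing them with the parentals, only the l allele has switched, so l is the middle locus and the order is s – l – m.
Crossovers in the s–l interval produce the single-crossover classes + + m and s l + (27 + 28 = 55) plus the double crossovers (8).
RF(s–l) = (55 + 8) / 1098 = 63/1098 = 0.0574 → 5.7 centimorgans.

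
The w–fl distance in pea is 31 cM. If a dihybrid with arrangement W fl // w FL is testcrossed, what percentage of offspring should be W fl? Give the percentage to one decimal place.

34.5%

A map distance of 31 cM corresponds to a recombination frequency of 0.310.
The F1 is W fl / w FL, so W fl is a parental gamete class with expected frequency (1 − r)/2 = 0.690/2 = 0.3450.
That is 0.3450 = 34.5% of the progeny.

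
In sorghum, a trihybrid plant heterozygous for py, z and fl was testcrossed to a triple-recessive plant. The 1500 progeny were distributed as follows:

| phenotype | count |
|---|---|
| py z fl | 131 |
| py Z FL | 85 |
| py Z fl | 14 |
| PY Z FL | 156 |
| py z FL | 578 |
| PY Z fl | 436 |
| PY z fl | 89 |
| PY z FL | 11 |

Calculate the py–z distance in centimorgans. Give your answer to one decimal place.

13.3 centimorgans

The two most frequent reciprocal classes, PY Z fl and py z FL, are the parental types, so the F1 was PY Z fl / py z FL.
The two rarest classes, py Z fl and PY z FL, are the double crossovers. Comparing them with the parentals, only the py allele has switched, so py is the middle locus and the order is fl – py – z.
Crossovers in the py–z interval produce the single-crossover classes PY z fl and py Z FL (89 + 85 = 174) plus the double crossovers (25).
RF(py–z) = (174 + 25) / 1500 = 199/1500 = 0.1327 → 13.3 centimorgans.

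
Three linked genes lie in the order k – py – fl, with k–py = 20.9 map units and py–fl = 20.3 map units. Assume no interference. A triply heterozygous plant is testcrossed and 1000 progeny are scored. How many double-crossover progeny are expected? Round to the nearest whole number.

Map distances give recombination frequencies of 0.209 and 0.203 for the two intervals.
With no interference, expected double-crossover frequency = 0.209 × 0.203 = 0.04243.
Expected number = 0.04243 × 1000 = 42.43 ≈ 42.

42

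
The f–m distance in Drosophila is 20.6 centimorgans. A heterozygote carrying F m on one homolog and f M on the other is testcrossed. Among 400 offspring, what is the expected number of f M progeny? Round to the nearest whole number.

A map distance of 20.6 centimorgans corresponds to a recombination frequency of 0.206.
The F1 is F m / f M, so f M is a parental gamete class with expected frequency (1 − r)/2 = 0.794/2 = 0.3970.
Expected number = 0.3970 × 400 = 158.80 ≈ 159.

159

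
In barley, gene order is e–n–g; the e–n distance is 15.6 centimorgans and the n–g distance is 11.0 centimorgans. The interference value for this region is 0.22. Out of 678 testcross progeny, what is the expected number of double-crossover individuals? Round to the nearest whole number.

Map distances give recombination frequencies of 0.156 and 0.110 for the two intervals.
With interference 0.22 (so coincidence = 0.78), expected double-crossover frequency = 0.156 × 0.110 × 0.78 = 0.01338.
Expected number = 0.01338 × 678 = 9.07 ≈ 9.

9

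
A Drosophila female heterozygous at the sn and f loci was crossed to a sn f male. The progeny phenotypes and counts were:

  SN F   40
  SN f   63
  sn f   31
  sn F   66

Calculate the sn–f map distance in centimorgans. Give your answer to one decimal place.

35.5 centimorgans

The two most frequent classes, SN f (63) and sn F (66), are the parental types, so the F1 was SN f / sn F.
The recombinant classes are SN F and sn f: 40 + 31 = 71.
Recombination frequency = 71/200 = 0.3550 ≈ 35.5%, i.e. 35.5 centimorgans.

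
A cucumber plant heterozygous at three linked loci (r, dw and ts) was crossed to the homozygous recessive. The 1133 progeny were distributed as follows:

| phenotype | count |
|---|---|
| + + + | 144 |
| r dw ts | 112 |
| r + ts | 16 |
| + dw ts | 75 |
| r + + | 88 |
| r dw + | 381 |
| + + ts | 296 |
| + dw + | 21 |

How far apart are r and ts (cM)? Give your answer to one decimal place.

25.9 cM

The two most frequent reciprocal classes, r dw + and + + ts, are the parental types, so the F1 was r dw + / + + ts.
The two rarest classes, + dw + and r + ts, are the double crossovers. Comparing them with the parentals, only the r allele has switched, so r is the middle locus and the order is ts – r – dw.
Crossovers in the ts–r interval produce the single-crossover classes r dw ts and + + + (112 + 144 = 256) plus the double crossovers (37).
RF(ts–r) = (256 + 37) / 1133 = 293/1133 = 0.2586 → 25.9 cM.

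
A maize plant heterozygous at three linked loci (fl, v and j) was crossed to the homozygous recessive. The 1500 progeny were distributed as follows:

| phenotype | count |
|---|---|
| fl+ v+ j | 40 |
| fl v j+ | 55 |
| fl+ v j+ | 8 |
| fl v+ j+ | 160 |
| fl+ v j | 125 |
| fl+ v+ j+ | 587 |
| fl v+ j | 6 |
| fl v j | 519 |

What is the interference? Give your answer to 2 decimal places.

The two most frequent reciprocal classes, fl+ v+ j+ and fl v j, are the parental types, so the F1 was fl+ v+ j+ / fl v j.
The two rarest classes, fl+ v j+ and fl v+ j, are the double crossovers. Comparing them with the parentals, only the v allele has switched, so v is the middle locus and the order is fl – v – j.
fl–v: (285 + 14)/1500 = 0.1993; v–j: (95 + 14)/1500 = 0.0727.
Expected DCO frequency = 0.1993 × 0.0727 ≈ 0.01449; observed = 14/1500 ≈ 0.00933.
Coefficient of coincidence = 0.00933/0.01449 ≈ 0.64; interference = 1 − 0.64 = 0.36.

0.36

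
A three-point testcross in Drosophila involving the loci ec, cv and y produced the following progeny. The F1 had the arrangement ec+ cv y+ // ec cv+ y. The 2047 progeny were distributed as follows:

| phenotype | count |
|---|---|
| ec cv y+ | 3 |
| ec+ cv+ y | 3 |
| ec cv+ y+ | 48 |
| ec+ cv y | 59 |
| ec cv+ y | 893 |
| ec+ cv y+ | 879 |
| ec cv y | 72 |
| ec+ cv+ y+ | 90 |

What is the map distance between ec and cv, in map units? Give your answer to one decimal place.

The two rarest classes, ec cv y+ and ec+ cv+ y, are the double crossovers. Comparing them with the parentals, only the ec allele has switched, so ec is the middle locus and the order is y – ec – cv.
Crossovers in the ec–cv interval produce the single-crossover classes ec+ cv+ y+ and ec cv y (90 + 72 = 162) plus the double crossovers (6).
RF(ec–cv) = (162 + 6) / 2047 = 168/2047 = 0.0821 → 8.2 map units.

8.2 map units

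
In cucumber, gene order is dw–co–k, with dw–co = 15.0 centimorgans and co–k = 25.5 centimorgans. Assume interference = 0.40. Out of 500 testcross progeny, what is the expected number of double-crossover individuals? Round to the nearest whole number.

Map distances give recombination frequencies of 0.150 and 0.255 for the two intervals.
With interference 0.40 (so coincidence = 0.60), expected double-crossover frequency = 0.150 × 0.255 × 0.60 = 0.02295.
Expected number = 0.02295 × 500 = 11.47 ≈ 11.

11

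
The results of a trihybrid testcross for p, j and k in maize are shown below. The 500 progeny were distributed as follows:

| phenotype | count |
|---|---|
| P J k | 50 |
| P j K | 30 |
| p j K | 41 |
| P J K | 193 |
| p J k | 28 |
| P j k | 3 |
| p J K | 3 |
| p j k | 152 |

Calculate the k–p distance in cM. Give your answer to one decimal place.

The two most frequent reciprocal classes, P J K and p j k, are the parental types, so the F1 was P J K / p j k.
The two rarest classes, p J K and P j k, are the double crossovers. Comparing them with the parentals, only the p allele has switched, so p is the middle locus and the order is k – p – j.
Crossovers in the k–p interval produce the single-crossover classes P J k and p j K (50 + 41 = 91) plus the double crossovers (6).
RF(k–p) = (91 + 6) / 500 = 97/500 = 0.1940 → 19.4 cM.

19.4 cM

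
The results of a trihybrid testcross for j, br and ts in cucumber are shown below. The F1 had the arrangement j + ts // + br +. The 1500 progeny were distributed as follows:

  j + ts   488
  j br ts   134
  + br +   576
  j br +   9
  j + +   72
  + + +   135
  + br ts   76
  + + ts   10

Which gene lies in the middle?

The two rarest classes, + + ts and j br +, are the double crossovers. Comparing them with the parentals, only the j allele has switched, so j is the middle locus and the order is ts – j – br.

j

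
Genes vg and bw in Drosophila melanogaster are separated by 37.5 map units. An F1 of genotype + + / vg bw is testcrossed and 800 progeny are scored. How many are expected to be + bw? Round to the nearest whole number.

A map distance of 37.5 map units corresponds to a recombination frequency of 0.375.
The F1 is + + / vg bw, so + bw is a recombinant gamete class with expected frequency r/2 = 0.375/2 = 0.1875.
Expected number = 0.1875 × 800 = 150.00 ≈ 150.

150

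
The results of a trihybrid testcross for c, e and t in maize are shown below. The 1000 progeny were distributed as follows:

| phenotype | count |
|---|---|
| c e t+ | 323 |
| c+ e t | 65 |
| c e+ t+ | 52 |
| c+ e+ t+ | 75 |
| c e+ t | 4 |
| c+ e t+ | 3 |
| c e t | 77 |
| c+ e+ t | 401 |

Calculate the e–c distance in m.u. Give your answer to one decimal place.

12.4 m.u.

The two most frequent reciprocal classes, c e t+ and c+ e+ t, are the parental types, so the F1 was c e t+ / c+ e+ t.
The two rarest classes, c+ e t+ and c e+ t, are the double crossovers. Comparing them with the parentals, only the c allele has switched, so c is the middle locus and the order is t – c – e.
Crossovers in the c–e interval produce the single-crossover classes c e+ t+ and c+ e t (52 + 65 = 117) plus the double crossovers (7).
RF(c–e) = (117 + 7) / 1000 = 124/1000 = 0.1240 → 12.4 m.u.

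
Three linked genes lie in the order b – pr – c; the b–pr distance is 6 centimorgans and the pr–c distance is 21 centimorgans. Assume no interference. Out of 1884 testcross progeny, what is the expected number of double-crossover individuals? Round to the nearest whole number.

Map distances give recombination frequencies of 0.060 and 0.210 for the two intervals.
With no interference, expected double-crossover frequency = 0.060 × 0.210 = 0.01260.
Expected number = 0.01260 × 1884 = 23.74 ≈ 24.

24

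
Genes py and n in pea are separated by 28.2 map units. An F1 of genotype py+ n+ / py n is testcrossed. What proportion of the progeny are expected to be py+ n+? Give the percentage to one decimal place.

35.9%

A map distance of 28.2 map units corresponds to a recombination frequency of 0.282.
The F1 is py+ n+ / py n, so py+ n+ is a parental gamete class with expected frequency (1 − r)/2 = 0.718/2 = 0.3590.
That is 0.3590 = 35.9% of the progeny.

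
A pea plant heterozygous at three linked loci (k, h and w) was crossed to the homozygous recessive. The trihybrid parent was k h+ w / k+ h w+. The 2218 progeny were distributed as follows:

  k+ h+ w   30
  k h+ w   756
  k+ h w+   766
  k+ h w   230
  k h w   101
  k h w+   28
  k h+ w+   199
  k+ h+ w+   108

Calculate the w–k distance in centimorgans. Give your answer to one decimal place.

The two rarest classes, k+ h+ w and k h w+, are the double crossovers. Comparing them with the parentals, only the k allele has switched, so k is the middle locus and the order is w – k – h.
Crossovers in the w–k interval produce the single-crossover classes k h+ w+ and k+ h w (199 + 230 = 429) plus the double crossovers (58).
RF(w–k) = (429 + 58) / 2218 = 487/2218 = 0.2196 → 22.0 centimorgans.

22.0 centimorgans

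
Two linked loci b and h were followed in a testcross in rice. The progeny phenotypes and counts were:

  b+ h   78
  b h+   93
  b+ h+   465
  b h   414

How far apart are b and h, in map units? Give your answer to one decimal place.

16.3 map units

The two most frequent classes, b+ h+ (465) and b h (414), are the parental types, so the F1 was b+ h+ / b h.
The recombinant classes are b+ h and b h+: 78 + 93 = 171.
Recombination frequency = 171/1050 = 0.1629 ≈ 16.3%, i.e. 16.3 map units.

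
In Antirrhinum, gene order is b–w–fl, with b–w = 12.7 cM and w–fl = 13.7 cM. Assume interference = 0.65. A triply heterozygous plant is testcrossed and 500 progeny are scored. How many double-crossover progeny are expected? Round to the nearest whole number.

3

Map distances give recombination frequencies of 0.127 and 0.137 for the two intervals.
With interference 0.65 (so coincidence = 0.35), expected double-crossover frequency = 0.127 × 0.137 × 0.35 = 0.00609.
Expected number = 0.00609 × 500 = 3.04 ≈ 3.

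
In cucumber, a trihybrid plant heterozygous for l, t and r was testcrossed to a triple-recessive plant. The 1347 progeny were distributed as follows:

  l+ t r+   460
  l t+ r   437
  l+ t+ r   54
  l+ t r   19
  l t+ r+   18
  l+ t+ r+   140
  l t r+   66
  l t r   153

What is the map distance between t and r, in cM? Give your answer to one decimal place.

24.5 cM

The two most frequent reciprocal classes, l+ t r+ and l t+ r, are the parental types, so the F1 was l+ t r+ / l t+ r.
The two rarest classes, l+ t r and l t+ r+, are the double crossovers. Comparing them with the parentals, only the r allele has switched, so r is the middle locus and the order is l – r – t.
Crossovers in the r–t interval produce the single-crossover classes l+ t+ r+ and l t r (140 + 153 = 293) plus the double crossovers (37).
RF(r–t) = (293 + 37) / 1347 = 330/1347 = 0.2450 → 24.5 cM.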